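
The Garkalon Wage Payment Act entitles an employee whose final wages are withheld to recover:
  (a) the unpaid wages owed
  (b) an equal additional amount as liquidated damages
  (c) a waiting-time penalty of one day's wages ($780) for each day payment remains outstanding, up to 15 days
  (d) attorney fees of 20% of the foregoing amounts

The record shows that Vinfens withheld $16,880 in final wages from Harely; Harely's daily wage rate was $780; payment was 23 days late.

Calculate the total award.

$54,552

Liquidated damages (equal amount): $16,880
Penalty days: min(23, 15) = 15
Waiting-time penalty: 15 × $780 = $11,700
Subtotal: $16,880 + $16,880 + $11,700 = $45,460
Attorney fees: 20% of $45,460 = $9,092
Total award: $45,460 + $9,092 = $54,552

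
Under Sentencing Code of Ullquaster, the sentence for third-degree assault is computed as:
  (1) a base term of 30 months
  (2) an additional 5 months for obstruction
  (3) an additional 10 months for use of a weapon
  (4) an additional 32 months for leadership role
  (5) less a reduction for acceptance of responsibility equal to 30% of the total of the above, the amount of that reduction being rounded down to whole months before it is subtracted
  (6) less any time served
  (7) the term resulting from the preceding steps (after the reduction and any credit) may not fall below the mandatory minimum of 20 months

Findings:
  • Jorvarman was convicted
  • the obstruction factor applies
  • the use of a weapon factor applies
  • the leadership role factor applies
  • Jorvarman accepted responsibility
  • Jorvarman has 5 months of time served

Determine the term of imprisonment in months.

49 months

Obstruction enhancement: +5 months
Use of a weapon enhancement: +10 months
Leadership role enhancement: +32 months
Adjusted term: 30 months + 5 months + 10 months + 32 months = 77 months
Acceptance of responsibility reduction: 30% of 77 months = 23 months (rounded down)
After reduction: 77 − 23 = 54 months
Less time served: 54 months − 5 months = 49 months
Minimum 20 months: 49 months meets the minimum, no increase.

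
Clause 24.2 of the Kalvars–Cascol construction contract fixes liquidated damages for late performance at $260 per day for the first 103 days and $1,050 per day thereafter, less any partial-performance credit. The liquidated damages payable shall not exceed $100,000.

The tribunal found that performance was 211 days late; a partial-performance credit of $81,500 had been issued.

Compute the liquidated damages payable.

First 103 days: 103 × $260 = $26,780
Remaining days: (211 − 103) × $1,050 = $113,400
Accrued per-day damages: $26,780 + $113,400 = $140,180
Less partial-performance credit: $140,180 − $81,500 = $58,680
Cap at $100,000: $58,680 is within the cap, no reduction.

Liquidated damages: $58,680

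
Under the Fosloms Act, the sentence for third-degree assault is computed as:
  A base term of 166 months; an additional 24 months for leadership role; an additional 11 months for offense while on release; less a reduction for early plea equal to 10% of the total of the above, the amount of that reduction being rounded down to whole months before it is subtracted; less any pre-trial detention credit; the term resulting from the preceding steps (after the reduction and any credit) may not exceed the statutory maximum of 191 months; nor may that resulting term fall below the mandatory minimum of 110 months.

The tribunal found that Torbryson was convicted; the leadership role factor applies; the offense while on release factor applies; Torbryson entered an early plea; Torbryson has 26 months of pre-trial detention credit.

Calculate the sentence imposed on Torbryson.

Sentence: 155 months

Leadership role enhancement: +24 months
Offense while on release enhancement: +11 months
Adjusted term: 166 months + 24 months + 11 months = 201 months
Early plea reduction: 10% of 201 months = 20 months (rounded down)
After reduction: 201 − 20 = 181 months
Less pre-trial detention credit: 181 months − 26 months = 155 months
Cap at 191 months: 155 months is within the cap, no reduction.
Minimum 110 months: 155 months meets the minimum, no increase.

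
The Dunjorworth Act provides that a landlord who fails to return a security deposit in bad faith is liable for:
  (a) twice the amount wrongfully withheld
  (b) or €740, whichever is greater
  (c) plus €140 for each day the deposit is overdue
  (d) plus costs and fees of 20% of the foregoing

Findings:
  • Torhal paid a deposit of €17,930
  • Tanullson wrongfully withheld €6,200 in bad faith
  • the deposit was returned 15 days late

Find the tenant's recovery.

Doubled: 2 × €6,200 = €12,400
Minimum €740: €12,400 meets the minimum, no increase.
Late-return penalty: 15 × €140 = €2,100
Damages plus late penalty: €12,400 + €2,100 = €14,500
Costs and fees: 20% of €14,500 = €2,900
Total recovery: €14,500 + €2,900 = €17,400

€17,400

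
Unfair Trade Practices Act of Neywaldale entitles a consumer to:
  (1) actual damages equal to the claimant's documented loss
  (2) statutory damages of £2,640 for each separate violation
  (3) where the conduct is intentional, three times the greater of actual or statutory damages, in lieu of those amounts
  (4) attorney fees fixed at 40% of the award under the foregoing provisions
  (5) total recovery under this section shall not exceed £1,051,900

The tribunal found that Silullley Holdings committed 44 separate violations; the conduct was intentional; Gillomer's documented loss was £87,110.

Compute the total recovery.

Statutory damages: 44 × £2,640 = £116,160
Greater of actual damages (£87,110) or statutory damages (£116,160): £116,160
Trebled: 3 × £116,160 = £348,480
Attorney fees: 40% of £348,480 = £139,392
Total before cap: £348,480 + £139,392 = £487,872
Cap at £1,051,900: £487,872 is within the cap, no reduction.

£487,872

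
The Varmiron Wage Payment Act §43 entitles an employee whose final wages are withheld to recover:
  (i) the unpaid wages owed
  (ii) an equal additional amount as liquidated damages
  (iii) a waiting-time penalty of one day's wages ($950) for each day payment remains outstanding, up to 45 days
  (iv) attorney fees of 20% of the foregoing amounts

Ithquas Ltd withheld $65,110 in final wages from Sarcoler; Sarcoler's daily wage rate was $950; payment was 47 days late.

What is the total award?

$207,564

Liquidated damages (equal amount): $65,110
Penalty days: min(47, 45) = 45
Waiting-time penalty: 45 × $950 = $42,750
Subtotal: $65,110 + $65,110 + $42,750 = $172,970
Attorney fees: 20% of $172,970 = $34,594
Total award: $172,970 + $34,594 = $207,564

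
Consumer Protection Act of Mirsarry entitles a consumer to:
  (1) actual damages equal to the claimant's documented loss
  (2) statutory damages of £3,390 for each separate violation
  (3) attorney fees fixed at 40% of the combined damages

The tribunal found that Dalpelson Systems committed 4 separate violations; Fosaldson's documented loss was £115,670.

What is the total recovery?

£180,922

Statutory damages: 4 × £3,390 = £13,560
Combined damages: £115,670 + £13,560 = £129,230
Attorney fees: 40% of £129,230 = £51,692
Total recovery: £129,230 + £51,692 = £180,922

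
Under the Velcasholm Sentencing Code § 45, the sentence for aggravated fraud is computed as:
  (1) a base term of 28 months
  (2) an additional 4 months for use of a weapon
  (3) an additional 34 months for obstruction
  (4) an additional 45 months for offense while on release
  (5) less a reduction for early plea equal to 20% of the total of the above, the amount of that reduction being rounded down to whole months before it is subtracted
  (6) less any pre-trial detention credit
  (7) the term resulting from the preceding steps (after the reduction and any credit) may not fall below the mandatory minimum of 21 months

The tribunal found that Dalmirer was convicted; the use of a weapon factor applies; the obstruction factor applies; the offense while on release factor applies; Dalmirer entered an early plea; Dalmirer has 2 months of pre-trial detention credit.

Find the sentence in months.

Use of a weapon enhancement: +4 months
Obstruction enhancement: +34 months
Offense while on release enhancement: +45 months
Adjusted term: 28 months + 4 months + 34 months + 45 months = 111 months
Early plea reduction: 20% of 111 months = 22 months (rounded down)
After reduction: 111 − 22 = 89 months
Less pre-trial detention credit: 89 months − 2 months = 87 months
Minimum 21 months: 87 months meets the minimum, no increase.

87 months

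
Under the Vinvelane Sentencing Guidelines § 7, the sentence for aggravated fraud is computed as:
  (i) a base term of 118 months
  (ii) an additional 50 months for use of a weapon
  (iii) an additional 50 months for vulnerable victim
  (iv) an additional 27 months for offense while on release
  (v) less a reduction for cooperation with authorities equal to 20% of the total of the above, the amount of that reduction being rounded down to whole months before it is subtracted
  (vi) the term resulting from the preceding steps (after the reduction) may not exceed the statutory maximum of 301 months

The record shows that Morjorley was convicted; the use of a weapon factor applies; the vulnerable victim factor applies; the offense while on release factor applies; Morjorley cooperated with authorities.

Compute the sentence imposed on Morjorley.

Use of a weapon enhancement: +50 months
Vulnerable victim enhancement: +50 months
Offense while on release enhancement: +27 months
Adjusted term: 118 months + 50 months + 50 months + 27 months = 245 months
Cooperation with authorities reduction: 20% of 245 months = 49 months (rounded down)
After reduction: 245 − 49 = 196 months
Cap at 301 months: 196 months is within the cap, no reduction.

196 months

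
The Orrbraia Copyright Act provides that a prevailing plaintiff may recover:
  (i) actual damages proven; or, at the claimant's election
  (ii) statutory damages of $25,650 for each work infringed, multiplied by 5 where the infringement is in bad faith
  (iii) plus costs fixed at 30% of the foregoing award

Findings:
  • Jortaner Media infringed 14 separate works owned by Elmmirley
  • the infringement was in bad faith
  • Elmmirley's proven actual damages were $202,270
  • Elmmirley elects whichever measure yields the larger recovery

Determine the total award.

Statutory damages: 14 × $25,650 = $359,100
Multiplied by 5: 5 × $359,100 = $1,795,500
Greater of actual damages ($202,270) or enhanced statutory damages ($1,795,500): $1,795,500
Costs: 30% of $1,795,500 = $538,650
Award plus costs: $1,795,500 + $538,650 = $2,334,150

$2,334,150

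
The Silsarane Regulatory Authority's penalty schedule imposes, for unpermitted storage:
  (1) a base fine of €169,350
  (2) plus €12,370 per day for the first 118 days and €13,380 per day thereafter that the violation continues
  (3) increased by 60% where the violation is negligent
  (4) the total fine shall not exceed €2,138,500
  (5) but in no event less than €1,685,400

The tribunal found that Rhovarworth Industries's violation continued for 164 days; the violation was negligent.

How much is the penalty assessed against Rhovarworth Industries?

First 118 days: 118 × €12,370 = €1,459,660
Remaining days: (164 − 118) × €13,380 = €615,480
Per-day component: €1,459,660 + €615,480 = €2,075,140
Base plus per-day: €169,350 + €2,075,140 = €2,244,490
Enhancement: 60% of €2,244,490 = €1,346,694
Enhanced fine: €2,244,490 + €1,346,694 = €3,591,184
Cap at €2,138,500: €3,591,184 exceeds the cap → €2,138,500
Minimum €1,685,400: €2,138,500 meets the minimum, no increase.

Civil penalty: €2,138,500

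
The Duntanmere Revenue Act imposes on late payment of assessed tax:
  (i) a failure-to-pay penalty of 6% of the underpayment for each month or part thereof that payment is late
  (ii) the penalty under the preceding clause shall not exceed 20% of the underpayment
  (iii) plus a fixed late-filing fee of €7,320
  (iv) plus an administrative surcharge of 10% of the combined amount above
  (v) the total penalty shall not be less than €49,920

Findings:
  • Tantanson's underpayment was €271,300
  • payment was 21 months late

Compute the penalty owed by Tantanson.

Penalty: €67,738

Accrued rate: 6% × 21 = 126%, capped at 20% → 20%
Failure-to-pay penalty: 20% of €271,300 = €54,260
Penalty before surcharge: €54,260 + €7,320 = €61,580
Administrative surcharge: 10% of €61,580 = €6,158
Total penalty: €61,580 + €6,158 = €67,738
Minimum €49,920: €67,738 meets the minimum, no increase.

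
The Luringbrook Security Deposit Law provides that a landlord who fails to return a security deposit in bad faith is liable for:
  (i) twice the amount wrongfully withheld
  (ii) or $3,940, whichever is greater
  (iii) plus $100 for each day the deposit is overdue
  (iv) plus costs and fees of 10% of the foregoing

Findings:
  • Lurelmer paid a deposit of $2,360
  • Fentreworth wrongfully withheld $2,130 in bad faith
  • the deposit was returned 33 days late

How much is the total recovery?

Recovery: $8,316

Doubled: 2 × $2,130 = $4,260
Minimum $3,940: $4,260 meets the minimum, no increase.
Late-return penalty: 33 × $100 = $3,300
Damages plus late penalty: $4,260 + $3,300 = $7,560
Costs and fees: 10% of $7,560 = $756
Total recovery: $7,560 + $756 = $8,316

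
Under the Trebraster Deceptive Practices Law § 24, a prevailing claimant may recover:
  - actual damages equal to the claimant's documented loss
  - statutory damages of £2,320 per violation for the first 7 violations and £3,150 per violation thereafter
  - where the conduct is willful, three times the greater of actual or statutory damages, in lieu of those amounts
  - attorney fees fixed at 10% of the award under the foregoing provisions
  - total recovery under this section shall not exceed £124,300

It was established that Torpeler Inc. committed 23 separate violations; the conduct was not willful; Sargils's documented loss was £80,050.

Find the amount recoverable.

First 7 violations: 7 × £2,320 = £16,240
Remaining violations: (23 − 7) × £3,150 = £50,400
Statutory damages: £16,240 + £50,400 = £66,640
Conduct not willful: the in-lieu enhancement does not apply.
Actual plus statutory damages: £80,050 + £66,640 = £146,690
Attorney fees: 10% of £146,690 = £14,669
Total before cap: £146,690 + £14,669 = £161,359
Cap at £124,300: £161,359 exceeds the cap → £124,300

£124,300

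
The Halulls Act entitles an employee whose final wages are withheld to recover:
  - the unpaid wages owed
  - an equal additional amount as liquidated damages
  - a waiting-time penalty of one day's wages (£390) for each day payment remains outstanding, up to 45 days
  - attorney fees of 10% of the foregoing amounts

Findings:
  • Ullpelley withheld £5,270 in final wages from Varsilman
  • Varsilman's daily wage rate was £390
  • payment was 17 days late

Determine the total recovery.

£18,887

Liquidated damages (equal amount): £5,270
Penalty days: min(17, 45) = 17
Waiting-time penalty: 17 × £390 = £6,630
Subtotal: £5,270 + £5,270 + £6,630 = £17,170
Attorney fees: 10% of £17,170 = £1,717
Total award: £17,170 + £1,717 = £18,887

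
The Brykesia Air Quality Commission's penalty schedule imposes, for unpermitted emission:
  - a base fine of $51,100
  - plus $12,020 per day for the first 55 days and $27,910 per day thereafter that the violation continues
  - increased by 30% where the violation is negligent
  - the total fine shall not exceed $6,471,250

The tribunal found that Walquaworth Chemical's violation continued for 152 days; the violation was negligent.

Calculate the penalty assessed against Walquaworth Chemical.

$4,445,311

First 55 days: 55 × $12,020 = $661,100
Remaining days: (152 − 55) × $27,910 = $2,707,270
Per-day component: $661,100 + $2,707,270 = $3,368,370
Base plus per-day: $51,100 + $3,368,370 = $3,419,470
Enhancement: 30% of $3,419,470 = $1,025,841
Enhanced fine: $3,419,470 + $1,025,841 = $4,445,311
Cap at $6,471,250: $4,445,311 is within the cap, no reduction.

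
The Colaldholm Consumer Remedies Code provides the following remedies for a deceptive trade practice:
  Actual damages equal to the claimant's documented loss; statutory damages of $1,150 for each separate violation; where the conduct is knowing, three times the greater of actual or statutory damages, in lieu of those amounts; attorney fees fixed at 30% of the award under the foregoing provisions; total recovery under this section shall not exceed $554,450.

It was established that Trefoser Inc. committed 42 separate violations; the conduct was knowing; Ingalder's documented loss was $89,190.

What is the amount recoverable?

$347,841

Statutory damages: 42 × $1,150 = $48,300
Greater of actual damages ($89,190) or statutory damages ($48,300): $89,190
Trebled: 3 × $89,190 = $267,570
Attorney fees: 30% of $267,570 = $80,271
Total before cap: $267,570 + $80,271 = $347,841
Cap at $554,450: $347,841 is within the cap, no reduction.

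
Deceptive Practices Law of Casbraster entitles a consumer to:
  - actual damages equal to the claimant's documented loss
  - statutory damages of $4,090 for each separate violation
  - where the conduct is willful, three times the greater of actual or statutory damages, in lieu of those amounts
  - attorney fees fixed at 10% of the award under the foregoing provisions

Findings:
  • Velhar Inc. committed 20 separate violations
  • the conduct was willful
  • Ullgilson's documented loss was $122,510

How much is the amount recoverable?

$404,283

Statutory damages: 20 × $4,090 = $81,800
Greater of actual damages ($122,510) or statutory damages ($81,800): $122,510
Trebled: 3 × $122,510 = $367,530
Attorney fees: 10% of $367,530 = $36,753
Total recovery: $367,530 + $36,753 = $404,283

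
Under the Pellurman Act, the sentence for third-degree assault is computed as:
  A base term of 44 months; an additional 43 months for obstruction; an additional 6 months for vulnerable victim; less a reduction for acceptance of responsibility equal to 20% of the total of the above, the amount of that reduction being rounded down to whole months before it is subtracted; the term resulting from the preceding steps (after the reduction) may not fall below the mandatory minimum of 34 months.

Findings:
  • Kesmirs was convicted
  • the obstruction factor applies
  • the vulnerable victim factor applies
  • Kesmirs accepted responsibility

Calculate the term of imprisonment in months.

Obstruction enhancement: +43 months
Vulnerable victim enhancement: +6 months
Adjusted term: 44 months + 43 months + 6 months = 93 months
Acceptance of responsibility reduction: 20% of 93 months = 18 months (rounded down)
After reduction: 93 − 18 = 75 months
Minimum 34 months: 75 months meets the minimum, no increase.

75 months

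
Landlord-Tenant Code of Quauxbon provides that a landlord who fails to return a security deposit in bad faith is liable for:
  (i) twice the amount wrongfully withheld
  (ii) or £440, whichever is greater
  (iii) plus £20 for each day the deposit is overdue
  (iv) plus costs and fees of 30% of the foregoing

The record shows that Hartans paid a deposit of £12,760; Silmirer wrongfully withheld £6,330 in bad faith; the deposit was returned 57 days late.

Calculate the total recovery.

£17,940

Doubled: 2 × £6,330 = £12,660
Minimum £440: £12,660 meets the minimum, no increase.
Late-return penalty: 57 × £20 = £1,140
Damages plus late penalty: £12,660 + £1,140 = £13,800
Costs and fees: 30% of £13,800 = £4,140
Total recovery: £13,800 + £4,140 = £17,940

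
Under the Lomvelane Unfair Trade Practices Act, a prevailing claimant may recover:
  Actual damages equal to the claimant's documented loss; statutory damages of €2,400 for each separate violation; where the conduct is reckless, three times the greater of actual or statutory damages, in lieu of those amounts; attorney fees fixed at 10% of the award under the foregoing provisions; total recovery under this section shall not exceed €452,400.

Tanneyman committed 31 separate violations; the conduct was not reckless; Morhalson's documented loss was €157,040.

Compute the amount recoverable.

€254,584

Statutory damages: 31 × €2,400 = €74,400
Conduct not reckless: the in-lieu enhancement does not apply.
Actual plus statutory damages: €157,040 + €74,400 = €231,440
Attorney fees: 10% of €231,440 = €23,144
Total before cap: €231,440 + €23,144 = €254,584
Cap at €452,400: €254,584 is within the cap, no reduction.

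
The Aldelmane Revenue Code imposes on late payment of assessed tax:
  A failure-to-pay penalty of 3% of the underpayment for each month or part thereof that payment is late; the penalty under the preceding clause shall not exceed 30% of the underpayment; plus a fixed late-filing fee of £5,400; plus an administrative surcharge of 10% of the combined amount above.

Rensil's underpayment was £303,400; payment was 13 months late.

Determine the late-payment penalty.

Accrued rate: 3% × 13 = 39%, capped at 30% → 30%
Failure-to-pay penalty: 30% of £303,400 = £91,020
Penalty before surcharge: £91,020 + £5,400 = £96,420
Administrative surcharge: 10% of £96,420 = £9,642
Total penalty: £96,420 + £9,642 = £106,062

£106,062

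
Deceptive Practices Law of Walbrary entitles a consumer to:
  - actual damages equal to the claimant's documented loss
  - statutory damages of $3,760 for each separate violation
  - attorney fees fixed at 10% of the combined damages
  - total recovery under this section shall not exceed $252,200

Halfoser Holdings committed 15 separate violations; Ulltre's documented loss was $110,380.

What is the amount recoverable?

$183,458

Statutory damages: 15 × $3,760 = $56,400
Combined damages: $110,380 + $56,400 = $166,780
Attorney fees: 10% of $166,780 = $16,678
Total before cap: $166,780 + $16,678 = $183,458
Cap at $252,200: $183,458 is within the cap, no reduction.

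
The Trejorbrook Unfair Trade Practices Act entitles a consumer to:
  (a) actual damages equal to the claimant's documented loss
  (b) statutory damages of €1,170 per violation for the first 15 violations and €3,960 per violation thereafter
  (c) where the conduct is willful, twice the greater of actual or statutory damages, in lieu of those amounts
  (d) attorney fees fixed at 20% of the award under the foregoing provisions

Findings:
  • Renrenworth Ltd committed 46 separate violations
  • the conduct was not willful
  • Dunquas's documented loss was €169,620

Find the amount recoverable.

Total recovery: €371,916

First 15 violations: 15 × €1,170 = €17,550
Remaining violations: (46 − 15) × €3,960 = €122,760
Statutory damages: €17,550 + €122,760 = €140,310
Conduct not willful: the in-lieu enhancement does not apply.
Actual plus statutory damages: €169,620 + €140,310 = €309,930
Attorney fees: 20% of €309,930 = €61,986
Total recovery: €309,930 + €61,986 = €371,916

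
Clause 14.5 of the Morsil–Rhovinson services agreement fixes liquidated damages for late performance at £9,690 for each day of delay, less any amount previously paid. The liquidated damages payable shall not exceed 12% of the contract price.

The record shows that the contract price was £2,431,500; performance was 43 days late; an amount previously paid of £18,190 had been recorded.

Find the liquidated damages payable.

Per-day damages: 43 × £9,690 = £416,670
Less amount previously paid: £416,670 − £18,190 = £398,480
Cap: 12% of £2,431,500 = £291,780
Cap at £291,780: £398,480 exceeds the cap → £291,780

£291,780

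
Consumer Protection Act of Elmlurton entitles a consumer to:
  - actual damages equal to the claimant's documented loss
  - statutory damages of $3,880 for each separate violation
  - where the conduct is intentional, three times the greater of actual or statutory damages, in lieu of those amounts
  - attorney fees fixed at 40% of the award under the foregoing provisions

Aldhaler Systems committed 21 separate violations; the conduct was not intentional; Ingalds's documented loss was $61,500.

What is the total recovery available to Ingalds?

Statutory damages: 21 × $3,880 = $81,480
Conduct not intentional: the in-lieu enhancement does not apply.
Actual plus statutory damages: $61,500 + $81,480 = $142,980
Attorney fees: 40% of $142,980 = $57,192
Total recovery: $142,980 + $57,192 = $200,172

$200,172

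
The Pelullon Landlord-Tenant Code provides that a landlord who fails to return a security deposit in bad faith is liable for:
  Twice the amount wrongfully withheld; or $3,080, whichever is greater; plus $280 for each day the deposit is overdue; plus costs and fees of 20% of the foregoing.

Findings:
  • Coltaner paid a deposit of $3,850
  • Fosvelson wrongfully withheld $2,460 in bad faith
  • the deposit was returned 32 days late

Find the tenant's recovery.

$16,656

Doubled: 2 × $2,460 = $4,920
Minimum $3,080: $4,920 meets the minimum, no increase.
Late-return penalty: 32 × $280 = $8,960
Damages plus late penalty: $4,920 + $8,960 = $13,880
Costs and fees: 20% of $13,880 = $2,776
Total recovery: $13,880 + $2,776 = $16,656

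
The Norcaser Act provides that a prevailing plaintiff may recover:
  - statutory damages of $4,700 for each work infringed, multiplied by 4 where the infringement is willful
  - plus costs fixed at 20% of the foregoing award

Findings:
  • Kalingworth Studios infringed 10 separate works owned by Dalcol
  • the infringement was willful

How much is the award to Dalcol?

$225,600

Statutory damages: 10 × $4,700 = $47,000
Multiplied by 4: 4 × $47,000 = $188,000
Costs: 20% of $188,000 = $37,600
Award plus costs: $188,000 + $37,600 = $225,600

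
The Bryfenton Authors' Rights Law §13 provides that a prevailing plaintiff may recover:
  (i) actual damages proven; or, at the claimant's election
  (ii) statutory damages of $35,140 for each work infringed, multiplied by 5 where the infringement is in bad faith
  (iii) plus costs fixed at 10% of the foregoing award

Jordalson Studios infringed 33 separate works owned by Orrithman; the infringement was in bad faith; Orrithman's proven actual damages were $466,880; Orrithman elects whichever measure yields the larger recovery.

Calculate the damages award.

Statutory damages: 33 × $35,140 = $1,159,620
Multiplied by 5: 5 × $1,159,620 = $5,798,100
Greater of actual damages ($466,880) or enhanced statutory damages ($5,798,100): $5,798,100
Costs: 10% of $5,798,100 = $579,810
Award plus costs: $5,798,100 + $579,810 = $6,377,910

$6,377,910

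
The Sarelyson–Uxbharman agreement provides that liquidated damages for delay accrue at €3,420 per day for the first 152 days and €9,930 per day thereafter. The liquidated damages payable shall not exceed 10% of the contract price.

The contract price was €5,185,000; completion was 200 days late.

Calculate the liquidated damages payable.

Liquidated damages: €518,500

First 152 days: 152 × €3,420 = €519,840
Remaining days: (200 − 152) × €9,930 = €476,640
Accrued per-day damages: €519,840 + €476,640 = €996,480
Cap: 10% of €5,185,000 = €518,500
Cap at €518,500: €996,480 exceeds the cap → €518,500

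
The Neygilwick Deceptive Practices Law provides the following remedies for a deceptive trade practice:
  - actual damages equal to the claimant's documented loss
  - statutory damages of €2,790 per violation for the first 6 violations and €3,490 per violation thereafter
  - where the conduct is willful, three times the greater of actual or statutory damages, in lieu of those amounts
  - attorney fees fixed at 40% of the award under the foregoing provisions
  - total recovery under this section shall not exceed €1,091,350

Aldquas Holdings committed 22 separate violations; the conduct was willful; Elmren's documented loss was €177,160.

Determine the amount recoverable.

First 6 violations: 6 × €2,790 = €16,740
Remaining violations: (22 − 6) × €3,490 = €55,840
Statutory damages: €16,740 + €55,840 = €72,580
Greater of actual damages (€177,160) or statutory damages (€72,580): €177,160
Trebled: 3 × €177,160 = €531,480
Attorney fees: 40% of €531,480 = €212,592
Total before cap: €531,480 + €212,592 = €744,072
Cap at €1,091,350: €744,072 is within the cap, no reduction.

Total recovery: €744,072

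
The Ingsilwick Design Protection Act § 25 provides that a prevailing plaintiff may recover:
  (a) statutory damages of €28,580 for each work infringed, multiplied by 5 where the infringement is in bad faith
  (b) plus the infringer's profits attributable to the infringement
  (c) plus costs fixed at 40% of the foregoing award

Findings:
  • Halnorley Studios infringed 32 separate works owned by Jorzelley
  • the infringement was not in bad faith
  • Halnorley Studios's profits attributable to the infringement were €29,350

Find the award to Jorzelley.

€1,321,474

Statutory damages: 32 × €28,580 = €914,560
Infringement not in bad faith: no ×5 enhancement.
Combined award: €914,560 + €29,350 = €943,910
Costs: 40% of €943,910 = €377,564
Award plus costs: €943,910 + €377,564 = €1,321,474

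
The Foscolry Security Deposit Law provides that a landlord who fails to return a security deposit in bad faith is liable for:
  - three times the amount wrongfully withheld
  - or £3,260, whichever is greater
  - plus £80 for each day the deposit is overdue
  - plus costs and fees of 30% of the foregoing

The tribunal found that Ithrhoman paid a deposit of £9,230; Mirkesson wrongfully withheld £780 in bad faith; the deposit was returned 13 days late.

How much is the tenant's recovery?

Trebled: 3 × £780 = £2,340
Minimum £3,260: £2,340 is below the minimum → £3,260
Late-return penalty: 13 × £80 = £1,040
Damages plus late penalty: £3,260 + £1,040 = £4,300
Costs and fees: 30% of £4,300 = £1,290
Total recovery: £4,300 + £1,290 = £5,590

£5,590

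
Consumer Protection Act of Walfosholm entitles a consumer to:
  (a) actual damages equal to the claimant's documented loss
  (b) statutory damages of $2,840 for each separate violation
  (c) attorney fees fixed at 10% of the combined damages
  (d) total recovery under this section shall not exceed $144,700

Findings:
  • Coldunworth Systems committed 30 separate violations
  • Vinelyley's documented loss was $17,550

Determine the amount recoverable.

$113,025

Statutory damages: 30 × $2,840 = $85,200
Combined damages: $17,550 + $85,200 = $102,750
Attorney fees: 10% of $102,750 = $10,275
Total before cap: $102,750 + $10,275 = $113,025
Cap at $144,700: $113,025 is within the cap, no reduction.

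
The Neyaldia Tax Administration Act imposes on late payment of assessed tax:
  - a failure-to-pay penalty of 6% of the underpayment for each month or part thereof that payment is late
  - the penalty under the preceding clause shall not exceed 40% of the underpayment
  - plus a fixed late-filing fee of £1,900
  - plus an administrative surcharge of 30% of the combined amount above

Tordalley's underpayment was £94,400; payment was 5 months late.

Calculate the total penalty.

£39,286

Accrued rate: 6% × 5 = 30%, capped at 40% → 30%
Failure-to-pay penalty: 30% of £94,400 = £28,320
Penalty before surcharge: £28,320 + £1,900 = £30,220
Administrative surcharge: 30% of £30,220 = £9,066
Total penalty: £30,220 + £9,066 = £39,286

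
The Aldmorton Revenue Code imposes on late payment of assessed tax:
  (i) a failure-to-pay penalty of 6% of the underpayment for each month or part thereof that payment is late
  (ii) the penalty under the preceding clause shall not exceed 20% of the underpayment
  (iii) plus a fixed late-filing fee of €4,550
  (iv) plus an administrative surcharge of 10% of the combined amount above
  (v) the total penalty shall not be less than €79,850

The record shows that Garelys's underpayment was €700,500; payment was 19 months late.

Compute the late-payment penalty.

€159,115

Accrued rate: 6% × 19 = 114%, capped at 20% → 20%
Failure-to-pay penalty: 20% of €700,500 = €140,100
Penalty before surcharge: €140,100 + €4,550 = €144,650
Administrative surcharge: 10% of €144,650 = €14,465
Total penalty: €144,650 + €14,465 = €159,115
Minimum €79,850: €159,115 meets the minimum, no increase.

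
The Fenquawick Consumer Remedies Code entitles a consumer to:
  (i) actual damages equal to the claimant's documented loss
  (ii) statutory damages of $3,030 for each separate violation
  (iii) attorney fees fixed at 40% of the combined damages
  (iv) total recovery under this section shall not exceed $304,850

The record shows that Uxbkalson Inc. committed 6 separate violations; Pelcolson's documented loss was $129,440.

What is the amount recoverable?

$206,668

Statutory damages: 6 × $3,030 = $18,180
Combined damages: $129,440 + $18,180 = $147,620
Attorney fees: 40% of $147,620 = $59,048
Total before cap: $147,620 + $59,048 = $206,668
Cap at $304,850: $206,668 is within the cap, no reduction.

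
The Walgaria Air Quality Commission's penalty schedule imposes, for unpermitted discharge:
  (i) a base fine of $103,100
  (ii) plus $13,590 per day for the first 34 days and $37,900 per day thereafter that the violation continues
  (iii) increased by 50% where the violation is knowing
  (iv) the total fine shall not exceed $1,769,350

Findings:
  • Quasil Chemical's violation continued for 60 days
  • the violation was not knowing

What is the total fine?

First 34 days: 34 × $13,590 = $462,060
Remaining days: (60 − 34) × $37,900 = $985,400
Per-day component: $462,060 + $985,400 = $1,447,460
Base plus per-day: $103,100 + $1,447,460 = $1,550,560
The violation was not knowing: no 50% increase.
Cap at $1,769,350: $1,550,560 is within the cap, no reduction.

$1,550,560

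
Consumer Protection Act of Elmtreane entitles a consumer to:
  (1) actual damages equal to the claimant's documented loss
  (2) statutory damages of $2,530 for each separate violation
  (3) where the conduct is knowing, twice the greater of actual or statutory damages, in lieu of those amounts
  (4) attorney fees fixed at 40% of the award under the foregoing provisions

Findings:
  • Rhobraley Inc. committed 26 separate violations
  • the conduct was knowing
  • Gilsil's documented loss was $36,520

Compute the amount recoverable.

Total recovery: $184,184

Statutory damages: 26 × $2,530 = $65,780
Greater of actual damages ($36,520) or statutory damages ($65,780): $65,780
Doubled: 2 × $65,780 = $131,560
Attorney fees: 40% of $131,560 = $52,624
Total recovery: $131,560 + $52,624 = $184,184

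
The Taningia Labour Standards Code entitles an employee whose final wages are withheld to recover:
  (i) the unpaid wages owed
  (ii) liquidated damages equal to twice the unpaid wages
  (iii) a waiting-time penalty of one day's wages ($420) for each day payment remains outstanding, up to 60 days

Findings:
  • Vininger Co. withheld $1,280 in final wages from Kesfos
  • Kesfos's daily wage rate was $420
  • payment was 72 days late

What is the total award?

Doubled: 2 × $1,280 = $2,560
Penalty days: min(72, 60) = 60
Waiting-time penalty: 60 × $420 = $25,200
Total award: $1,280 + $2,560 + $25,200 = $29,040

$29,040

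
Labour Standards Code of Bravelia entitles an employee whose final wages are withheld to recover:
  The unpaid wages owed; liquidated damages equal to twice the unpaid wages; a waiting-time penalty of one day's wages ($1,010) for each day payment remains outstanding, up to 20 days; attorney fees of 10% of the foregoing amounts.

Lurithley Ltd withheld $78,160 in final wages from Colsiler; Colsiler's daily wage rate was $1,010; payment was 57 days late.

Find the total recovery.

$280,148

Doubled: 2 × $78,160 = $156,320
Penalty days: min(57, 20) = 20
Waiting-time penalty: 20 × $1,010 = $20,200
Subtotal: $78,160 + $156,320 + $20,200 = $254,680
Attorney fees: 10% of $254,680 = $25,468
Total award: $254,680 + $25,468 = $280,148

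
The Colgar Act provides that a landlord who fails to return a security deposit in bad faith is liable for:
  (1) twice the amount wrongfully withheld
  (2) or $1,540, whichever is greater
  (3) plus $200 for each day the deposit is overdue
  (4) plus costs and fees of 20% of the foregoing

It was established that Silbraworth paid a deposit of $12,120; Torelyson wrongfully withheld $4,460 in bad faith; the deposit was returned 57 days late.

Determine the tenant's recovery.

Doubled: 2 × $4,460 = $8,920
Minimum $1,540: $8,920 meets the minimum, no increase.
Late-return penalty: 57 × $200 = $11,400
Damages plus late penalty: $8,920 + $11,400 = $20,320
Costs and fees: 20% of $20,320 = $4,064
Total recovery: $20,320 + $4,064 = $24,384

Recovery: $24,384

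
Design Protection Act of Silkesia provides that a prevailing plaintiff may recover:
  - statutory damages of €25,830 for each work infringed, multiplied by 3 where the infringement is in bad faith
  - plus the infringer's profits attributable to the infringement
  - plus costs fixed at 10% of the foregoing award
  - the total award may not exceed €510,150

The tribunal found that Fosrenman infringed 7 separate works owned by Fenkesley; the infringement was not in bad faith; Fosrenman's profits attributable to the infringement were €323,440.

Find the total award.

€510,150

Statutory damages: 7 × €25,830 = €180,810
Infringement not in bad faith: no ×3 enhancement.
Combined award: €180,810 + €323,440 = €504,250
Costs: 10% of €504,250 = €50,425
Award plus costs: €504,250 + €50,425 = €554,675
Cap at €510,150: €554,675 exceeds the cap → €510,150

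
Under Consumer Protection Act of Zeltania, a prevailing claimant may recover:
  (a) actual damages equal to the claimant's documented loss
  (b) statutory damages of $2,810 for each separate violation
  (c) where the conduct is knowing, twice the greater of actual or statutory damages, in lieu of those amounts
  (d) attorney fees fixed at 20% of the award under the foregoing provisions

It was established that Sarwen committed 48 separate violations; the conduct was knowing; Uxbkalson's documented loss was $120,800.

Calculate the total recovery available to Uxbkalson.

$323,712

Statutory damages: 48 × $2,810 = $134,880
Greater of actual damages ($120,800) or statutory damages ($134,880): $134,880
Doubled: 2 × $134,880 = $269,760
Attorney fees: 20% of $269,760 = $53,952
Total recovery: $269,760 + $53,952 = $323,712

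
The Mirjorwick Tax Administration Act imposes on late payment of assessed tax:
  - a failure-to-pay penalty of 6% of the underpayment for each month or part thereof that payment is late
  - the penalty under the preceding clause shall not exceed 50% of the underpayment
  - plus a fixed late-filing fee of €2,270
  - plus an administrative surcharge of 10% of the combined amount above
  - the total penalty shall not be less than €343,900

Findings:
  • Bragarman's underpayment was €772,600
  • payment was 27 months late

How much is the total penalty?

Accrued rate: 6% × 27 = 162%, capped at 50% → 50%
Failure-to-pay penalty: 50% of €772,600 = €386,300
Penalty before surcharge: €386,300 + €2,270 = €388,570
Administrative surcharge: 10% of €388,570 = €38,857
Total penalty: €388,570 + €38,857 = €427,427
Minimum €343,900: €427,427 meets the minimum, no increase.

€427,427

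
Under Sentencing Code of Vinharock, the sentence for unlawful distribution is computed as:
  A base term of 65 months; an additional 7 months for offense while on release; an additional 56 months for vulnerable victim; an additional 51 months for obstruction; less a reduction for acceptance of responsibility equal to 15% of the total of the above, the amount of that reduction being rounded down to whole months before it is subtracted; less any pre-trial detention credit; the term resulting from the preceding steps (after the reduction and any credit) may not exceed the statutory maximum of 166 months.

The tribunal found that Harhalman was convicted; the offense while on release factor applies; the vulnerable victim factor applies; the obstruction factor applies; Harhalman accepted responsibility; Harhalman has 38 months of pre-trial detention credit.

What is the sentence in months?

115 months

Offense while on release enhancement: +7 months
Vulnerable victim enhancement: +56 months
Obstruction enhancement: +51 months
Adjusted term: 65 months + 7 months + 56 months + 51 months = 179 months
Acceptance of responsibility reduction: 15% of 179 months = 26 months (rounded down)
After reduction: 179 − 26 = 153 months
Less pre-trial detention credit: 153 months − 38 months = 115 months
Cap at 166 months: 115 months is within the cap, no reduction.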